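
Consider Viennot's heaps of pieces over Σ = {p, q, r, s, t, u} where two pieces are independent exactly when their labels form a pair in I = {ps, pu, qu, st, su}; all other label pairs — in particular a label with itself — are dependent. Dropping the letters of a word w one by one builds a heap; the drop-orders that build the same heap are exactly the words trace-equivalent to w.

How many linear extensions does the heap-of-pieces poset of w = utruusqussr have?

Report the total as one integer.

35

drop 0:u onto floor
drop 1:t onto {0:u}
drop 2:r onto {1:t}
drop 3:u onto {2:r}
drop 4:u onto {3:u}
drop 5:s onto {2:r}
drop 6:q onto {5:s}
drop 7:u onto {4:u}
drop 8:s onto {6:q}
drop 9:s onto {8:s}
drop 10:r onto {7:u, 9:s}
ground layer = {0:u}
drop-orders for the pieces not yet dropped (sum over which currently-grounded one goes next):
  1 to go: {10} 1
  2 to go: {7,10} 1  {9,10} 1
  3 to go: {4,7,10} 1  {7,9,10} 2  {8,9,10} 1
  4 to go: {3,4,7,10} 1  {4,7,9,10} 3  {6,8,9,10} 1  {7,8,9,10} 3
  5 to go: {3,4,7,9,10} 4  {4,7,8,9,10} 6  {5,6,8,9,10} 1  {6,7,8,9,10} 4
  6 to go: {3,4,7,8,9,10} 10  {4,6,7,8,9,10} 10  {5,6,7,8,9,10} 5
  7 to go: {3,4,6,7,8,9,10} 20  {4,5,6,7,8,9,10} 15
  8 to go: {3,4,5,6,7,8,9,10} 35
  9 to go: {2,3,4,5,6,7,8,9,10} 35
  if 0:u drops first: 35 orders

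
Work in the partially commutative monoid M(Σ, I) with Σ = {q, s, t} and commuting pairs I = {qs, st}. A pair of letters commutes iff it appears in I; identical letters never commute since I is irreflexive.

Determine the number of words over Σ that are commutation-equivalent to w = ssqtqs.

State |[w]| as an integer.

20

0(s) covers ∅
1(s) covers 0:s
2(q) covers ∅
3(t) covers 2:q
4(q) covers 3:t
5(s) covers 1:s
floor of heap: 0:s, 2:q
completions by unplaced set U, small U first (add the entries for U minus each lowest piece of U):
  |U|=1: {4}:1  {5}:1
  |U|=2: {1,5}:1  {3,4}:1  {4,5}:2
  |U|=3: {0,1,5}:1  {1,4,5}:3  {2,3,4}:1  {3,4,5}:3
  |U|=4: {0,1,4,5}:4  {1,3,4,5}:6  {2,3,4,5}:4
  start at 0(s): 10
  start at 2(q): 10
sum over floor = 20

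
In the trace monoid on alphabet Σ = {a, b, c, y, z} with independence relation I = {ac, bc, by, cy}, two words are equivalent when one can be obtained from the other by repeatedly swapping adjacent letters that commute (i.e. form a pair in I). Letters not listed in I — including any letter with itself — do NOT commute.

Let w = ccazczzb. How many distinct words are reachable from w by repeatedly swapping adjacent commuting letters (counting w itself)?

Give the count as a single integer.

3

drop 0:c onto floor
drop 1:c onto {0:c}
drop 2:a onto floor
drop 3:z onto {1:c, 2:a}
drop 4:c onto {3:z}
drop 5:z onto {4:c}
drop 6:z onto {5:z}
drop 7:b onto {6:z}
ground layer = {0:c, 2:a}
drop-orders for the pieces not yet dropped (sum over which currently-grounded one goes next):
  1 to go: {7} 1
  2 to go: {6,7} 1
  3 to go: {5,6,7} 1
  4 to go: {4,5,6,7} 1
  5 to go: {3,4,5,6,7} 1
  6 to go: {1,3,4,5,6,7} 1  {2,3,4,5,6,7} 1
  if 0:c drops first: 2 orders
  if 2:a drops first: 1 orders
heap linearizations: 3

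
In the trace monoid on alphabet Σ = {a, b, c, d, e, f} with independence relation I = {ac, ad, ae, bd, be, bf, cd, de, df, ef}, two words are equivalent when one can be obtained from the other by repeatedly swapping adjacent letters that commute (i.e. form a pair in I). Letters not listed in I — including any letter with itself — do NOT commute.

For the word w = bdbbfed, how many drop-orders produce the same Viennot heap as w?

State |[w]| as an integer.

drop 0:b onto floor
drop 1:d onto floor
drop 2:b onto {0:b}
drop 3:b onto {2:b}
drop 4:f onto floor
drop 5:e onto floor
drop 6:d onto {1:d}
ground layer = {0:b, 1:d, 4:f, 5:e}
drop-orders for the pieces not yet dropped (sum over which currently-grounded one goes next):
  1 to go: {3} 1  {4} 1  {5} 1  {6} 1
  2 to go: {1,6} 1  {2,3} 1  {3,4} 2  {3,5} 2  {3,6} 2  {4,5} 2  {4,6} 2  {5,6} 2
  3 to go: {0,2,3} 1  {1,3,6} 3  {1,4,6} 3  {1,5,6} 3  {2,3,4} 3  {2,3,5} 3  {2,3,6} 3  {3,4,5} 6  {3,4,6} 6  {3,5,6} 6  {4,5,6} 6
  4 to go: {0,2,3,4} 4  {0,2,3,5} 4  {0,2,3,6} 4  {1,2,3,6} 6  {1,3,4,6} 12  {1,3,5,6} 12  {1,4,5,6} 12  {2,3,4,5} 12  {2,3,4,6} 12  {2,3,5,6} 12  {3,4,5,6} 24
  5 to go: {0,1,2,3,6} 10  {0,2,3,4,5} 20  {0,2,3,4,6} 20  {0,2,3,5,6} 20  {1,2,3,4,6} 30  {1,2,3,5,6} 30  {1,3,4,5,6} 60  {2,3,4,5,6} 60
  if 0:b drops first: 180 orders
  if 1:d drops first: 120 orders
  if 4:f drops first: 60 orders
  if 5:e drops first: 60 orders
heap linearizations: 420

420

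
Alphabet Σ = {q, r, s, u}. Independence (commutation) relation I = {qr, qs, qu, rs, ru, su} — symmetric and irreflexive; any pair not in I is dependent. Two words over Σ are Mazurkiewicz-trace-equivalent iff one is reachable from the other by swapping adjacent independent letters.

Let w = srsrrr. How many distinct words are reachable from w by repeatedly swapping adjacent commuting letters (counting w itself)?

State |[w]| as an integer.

15

piece 0:s — minimal
piece 1:r — minimal
piece 2:s rests on {0:s}
piece 3:r rests on {1:r}
piece 4:r rests on {3:r}
piece 5:r rests on {4:r}
minimal pieces: {0:s, 1:r}
ways to finish when only these pieces remain (= sum over removing one remaining piece with nothing left below it):
  1 left: {2}→1  {5}→1
  2 left: {0,2}→1  {2,5}→2  {4,5}→1
  3 left: {0,2,5}→3  {2,4,5}→3  {3,4,5}→1
  4 left: {0,2,4,5}→6  {1,3,4,5}→1  {2,3,4,5}→4
  placing 0:s first → 5 extensions
  placing 1:r first → 10 extensions
total linear extensions = 15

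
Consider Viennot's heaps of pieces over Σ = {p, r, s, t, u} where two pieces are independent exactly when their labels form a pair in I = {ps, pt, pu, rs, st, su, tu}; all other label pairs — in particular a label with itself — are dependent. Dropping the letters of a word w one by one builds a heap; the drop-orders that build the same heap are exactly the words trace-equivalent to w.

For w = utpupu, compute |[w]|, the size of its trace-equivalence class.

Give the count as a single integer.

60

drop 0:u onto floor
drop 1:t onto floor
drop 2:p onto floor
drop 3:u onto {0:u}
drop 4:p onto {2:p}
drop 5:u onto {3:u}
ground layer = {0:u, 1:t, 2:p}
drop-orders for the pieces not yet dropped (sum over which currently-grounded one goes next):
  1 to go: {1} 1  {4} 1  {5} 1
  2 to go: {1,4} 2  {1,5} 2  {2,4} 1  {3,5} 1  {4,5} 2
  3 to go: {0,3,5} 1  {1,2,4} 3  {1,3,5} 3  {1,4,5} 6  {2,4,5} 3  {3,4,5} 3
  4 to go: {0,1,3,5} 4  {0,3,4,5} 4  {1,2,4,5} 12  {1,3,4,5} 12  {2,3,4,5} 6
  if 0:u drops first: 30 orders
  if 1:t drops first: 10 orders
  if 2:p drops first: 20 orders
heap linearizations: 60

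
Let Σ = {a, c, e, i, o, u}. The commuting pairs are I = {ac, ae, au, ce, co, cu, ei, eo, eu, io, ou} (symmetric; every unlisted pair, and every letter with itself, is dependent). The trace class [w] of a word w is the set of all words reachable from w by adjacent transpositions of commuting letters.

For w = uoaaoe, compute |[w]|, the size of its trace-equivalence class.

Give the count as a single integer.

30

piece 0:u — minimal
piece 1:o — minimal
piece 2:a rests on {1:o}
piece 3:a rests on {2:a}
piece 4:o rests on {3:a}
piece 5:e — minimal
minimal pieces: {0:u, 1:o, 5:e}
ways to finish when only these pieces remain (= sum over removing one remaining piece with nothing left below it):
  1 left: {0}→1  {4}→1  {5}→1
  2 left: {0,4}→2  {0,5}→2  {3,4}→1  {4,5}→2
  3 left: {0,3,4}→3  {0,4,5}→6  {2,3,4}→1  {3,4,5}→3
  4 left: {0,2,3,4}→4  {0,3,4,5}→12  {1,2,3,4}→1  {2,3,4,5}→4
  placing 0:u first → 5 extensions
  placing 1:o first → 20 extensions
  placing 5:e first → 5 extensions
total linear extensions = 30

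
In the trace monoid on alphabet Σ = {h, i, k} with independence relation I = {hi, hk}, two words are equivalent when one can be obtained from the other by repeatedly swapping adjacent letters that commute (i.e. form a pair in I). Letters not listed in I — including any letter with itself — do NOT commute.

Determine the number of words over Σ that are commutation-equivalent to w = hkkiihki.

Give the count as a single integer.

piece 0:h — minimal
piece 1:k — minimal
piece 2:k rests on {1:k}
piece 3:i rests on {2:k}
piece 4:i rests on {3:i}
piece 5:h rests on {0:h}
piece 6:k rests on {4:i}
piece 7:i rests on {6:k}
minimal pieces: {0:h, 1:k}
ways to finish when only these pieces remain (= sum over removing one remaining piece with nothing left below it):
  1 left: {5}→1  {7}→1
  2 left: {0,5}→1  {5,7}→2  {6,7}→1
  3 left: {0,5,7}→3  {4,6,7}→1  {5,6,7}→3
  4 left: {0,5,6,7}→6  {3,4,6,7}→1  {4,5,6,7}→4
  5 left: {0,4,5,6,7}→10  {2,3,4,6,7}→1  {3,4,5,6,7}→5
  6 left: {0,3,4,5,6,7}→15  {1,2,3,4,6,7}→1  {2,3,4,5,6,7}→6
  placing 0:h first → 7 extensions
  placing 1:k first → 21 extensions
total linear extensions = 28

28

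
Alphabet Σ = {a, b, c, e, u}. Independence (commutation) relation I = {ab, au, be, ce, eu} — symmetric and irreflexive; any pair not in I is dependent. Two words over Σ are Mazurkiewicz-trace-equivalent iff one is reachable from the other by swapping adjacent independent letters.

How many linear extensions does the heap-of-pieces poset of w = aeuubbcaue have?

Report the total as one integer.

65

0(a) covers ∅
1(e) covers 0:a
2(u) covers ∅
3(u) covers 2:u
4(b) covers 3:u
5(b) covers 4:b
6(c) covers 0:a, 5:b
7(a) covers 1:e, 6:c
8(u) covers 6:c
9(e) covers 7:a
floor of heap: 0:a, 2:u
completions by unplaced set U, small U first (add the entries for U minus each lowest piece of U):
  |U|=1: {8}:1  {9}:1
  |U|=2: {7,9}:1  {8,9}:2
  |U|=3: {1,7,9}:1  {7,8,9}:3
  |U|=4: {1,7,8,9}:4  {6,7,8,9}:3
  |U|=5: {1,6,7,8,9}:7  {5,6,7,8,9}:3
  |U|=6: {0,1,6,7,8,9}:7  {1,5,6,7,8,9}:10  {4,5,6,7,8,9}:3
  |U|=7: {0,1,5,6,7,8,9}:17  {1,4,5,6,7,8,9}:13  {3,4,5,6,7,8,9}:3
  |U|=8: {0,1,4,5,6,7,8,9}:30  {1,3,4,5,6,7,8,9}:16  {2,3,4,5,6,7,8,9}:3
  start at 0(a): 19
  start at 2(u): 46
sum over floor = 65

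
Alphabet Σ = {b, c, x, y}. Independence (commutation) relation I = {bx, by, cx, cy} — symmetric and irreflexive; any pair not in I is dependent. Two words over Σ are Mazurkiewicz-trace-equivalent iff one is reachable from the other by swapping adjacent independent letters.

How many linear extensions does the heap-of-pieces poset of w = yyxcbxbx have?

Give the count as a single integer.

piece 0:y — minimal
piece 1:y rests on {0:y}
piece 2:x rests on {1:y}
piece 3:c — minimal
piece 4:b rests on {3:c}
piece 5:x rests on {2:x}
piece 6:b rests on {4:b}
piece 7:x rests on {5:x}
minimal pieces: {0:y, 3:c}
ways to finish when only these pieces remain (= sum over removing one remaining piece with nothing left below it):
  1 left: {6}→1  {7}→1
  2 left: {4,6}→1  {5,7}→1  {6,7}→2
  3 left: {2,5,7}→1  {3,4,6}→1  {4,6,7}→3  {5,6,7}→3
  4 left: {1,2,5,7}→1  {2,5,6,7}→4  {3,4,6,7}→4  {4,5,6,7}→6
  5 left: {0,1,2,5,7}→1  {1,2,5,6,7}→5  {2,4,5,6,7}→10  {3,4,5,6,7}→10
  6 left: {0,1,2,5,6,7}→6  {1,2,4,5,6,7}→15  {2,3,4,5,6,7}→20
  placing 0:y first → 35 extensions
  placing 3:c first → 21 extensions
total linear extensions = 56

56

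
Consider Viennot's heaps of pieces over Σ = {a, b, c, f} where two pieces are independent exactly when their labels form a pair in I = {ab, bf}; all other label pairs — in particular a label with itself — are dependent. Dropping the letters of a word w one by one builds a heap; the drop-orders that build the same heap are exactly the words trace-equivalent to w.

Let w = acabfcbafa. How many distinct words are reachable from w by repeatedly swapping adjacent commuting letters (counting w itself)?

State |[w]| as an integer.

drop 0:a onto floor
drop 1:c onto {0:a}
drop 2:a onto {1:c}
drop 3:b onto {1:c}
drop 4:f onto {2:a}
drop 5:c onto {3:b, 4:f}
drop 6:b onto {5:c}
drop 7:a onto {5:c}
drop 8:f onto {7:a}
drop 9:a onto {8:f}
ground layer = {0:a}
drop-orders for the pieces not yet dropped (sum over which currently-grounded one goes next):
  1 to go: {6} 1  {9} 1
  2 to go: {6,9} 2  {8,9} 1
  3 to go: {6,8,9} 3  {7,8,9} 1
  4 to go: {6,7,8,9} 4
  5 to go: {5,6,7,8,9} 4
  6 to go: {3,5,6,7,8,9} 4  {4,5,6,7,8,9} 4
  7 to go: {2,4,5,6,7,8,9} 4  {3,4,5,6,7,8,9} 8
  8 to go: {2,3,4,5,6,7,8,9} 12
  if 0:a drops first: 12 orders

12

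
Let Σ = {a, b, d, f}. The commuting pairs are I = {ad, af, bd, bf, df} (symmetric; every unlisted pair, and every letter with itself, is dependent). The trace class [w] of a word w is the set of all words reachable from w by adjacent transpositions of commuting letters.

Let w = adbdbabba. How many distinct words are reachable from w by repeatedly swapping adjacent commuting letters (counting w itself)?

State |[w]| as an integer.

#0=a has no predecessor
#1=d has no predecessor
#2=b depends on [0:a]
#3=d depends on [1:d]
#4=b depends on [2:b]
#5=a depends on [4:b]
#6=b depends on [5:a]
#7=b depends on [6:b]
#8=a depends on [7:b]
sources: [0:a, 1:d]
N(rest) = Σ N(rest − s) over sources s of rest; N(one piece) = 1:
  size 1 → [3]=1  [8]=1
  size 2 → [1,3]=1  [3,8]=2  [7,8]=1
  size 3 → [1,3,8]=3  [3,7,8]=3  [6,7,8]=1
  size 4 → [1,3,7,8]=6  [3,6,7,8]=4  [5,6,7,8]=1
  size 5 → [1,3,6,7,8]=10  [3,5,6,7,8]=5  [4,5,6,7,8]=1
  size 6 → [1,3,5,6,7,8]=15  [2,4,5,6,7,8]=1  [3,4,5,6,7,8]=6
  size 7 → [0,2,4,5,6,7,8]=1  [1,3,4,5,6,7,8]=21  [2,3,4,5,6,7,8]=7
  first=0(a) contributes 28
  first=1(d) contributes 8
|[w]| = 36

36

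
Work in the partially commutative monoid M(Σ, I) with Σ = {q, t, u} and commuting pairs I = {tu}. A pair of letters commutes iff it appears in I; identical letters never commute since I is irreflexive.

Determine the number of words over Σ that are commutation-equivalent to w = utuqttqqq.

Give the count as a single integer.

3

0(u) covers ∅
1(t) covers ∅
2(u) covers 0:u
3(q) covers 1:t, 2:u
4(t) covers 3:q
5(t) covers 4:t
6(q) covers 5:t
7(q) covers 6:q
8(q) covers 7:q
floor of heap: 0:u, 1:t
completions by unplaced set U, small U first (add the entries for U minus each lowest piece of U):
  |U|=1: {8}:1
  |U|=2: {7,8}:1
  |U|=3: {6,7,8}:1
  |U|=4: {5,6,7,8}:1
  |U|=5: {4,5,6,7,8}:1
  |U|=6: {3,4,5,6,7,8}:1
  |U|=7: {1,3,4,5,6,7,8}:1  {2,3,4,5,6,7,8}:1
  start at 0(u): 2
  start at 1(t): 1
sum over floor = 3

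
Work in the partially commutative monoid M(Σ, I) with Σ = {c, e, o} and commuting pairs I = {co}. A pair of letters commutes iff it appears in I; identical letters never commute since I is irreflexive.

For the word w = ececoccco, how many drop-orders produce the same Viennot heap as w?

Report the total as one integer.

piece 0:e — minimal
piece 1:c rests on {0:e}
piece 2:e rests on {1:c}
piece 3:c rests on {2:e}
piece 4:o rests on {2:e}
piece 5:c rests on {3:c}
piece 6:c rests on {5:c}
piece 7:c rests on {6:c}
piece 8:o rests on {4:o}
minimal pieces: {0:e}
ways to finish when only these pieces remain (= sum over removing one remaining piece with nothing left below it):
  1 left: {7}→1  {8}→1
  2 left: {4,8}→1  {6,7}→1  {7,8}→2
  3 left: {4,7,8}→3  {5,6,7}→1  {6,7,8}→3
  4 left: {3,5,6,7}→1  {4,6,7,8}→6  {5,6,7,8}→4
  5 left: {3,5,6,7,8}→5  {4,5,6,7,8}→10
  6 left: {3,4,5,6,7,8}→15
  7 left: {2,3,4,5,6,7,8}→15
  placing 0:e first → 15 extensions

15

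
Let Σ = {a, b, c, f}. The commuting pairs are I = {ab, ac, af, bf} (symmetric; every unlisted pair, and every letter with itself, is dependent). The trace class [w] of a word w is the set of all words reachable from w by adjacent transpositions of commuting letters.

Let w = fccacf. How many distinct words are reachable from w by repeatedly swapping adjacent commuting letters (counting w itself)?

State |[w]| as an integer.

6

0(f) covers ∅
1(c) covers 0:f
2(c) covers 1:c
3(a) covers ∅
4(c) covers 2:c
5(f) covers 4:c
floor of heap: 0:f, 3:a
completions by unplaced set U, small U first (add the entries for U minus each lowest piece of U):
  |U|=1: {3}:1  {5}:1
  |U|=2: {3,5}:2  {4,5}:1
  |U|=3: {2,4,5}:1  {3,4,5}:3
  |U|=4: {1,2,4,5}:1  {2,3,4,5}:4
  start at 0(f): 5
  start at 3(a): 1
sum over floor = 6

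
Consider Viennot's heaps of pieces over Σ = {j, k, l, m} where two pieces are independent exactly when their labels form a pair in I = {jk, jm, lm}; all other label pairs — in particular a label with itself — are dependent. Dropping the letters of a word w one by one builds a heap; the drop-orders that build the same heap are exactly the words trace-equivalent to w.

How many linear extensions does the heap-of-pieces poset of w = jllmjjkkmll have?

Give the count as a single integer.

101

0(j) covers ∅
1(l) covers 0:j
2(l) covers 1:l
3(m) covers ∅
4(j) covers 2:l
5(j) covers 4:j
6(k) covers 2:l, 3:m
7(k) covers 6:k
8(m) covers 7:k
9(l) covers 5:j, 7:k
10(l) covers 9:l
floor of heap: 0:j, 3:m
completions by unplaced set U, small U first (add the entries for U minus each lowest piece of U):
  |U|=1: {8}:1  {10}:1
  |U|=2: {8,10}:2  {9,10}:1
  |U|=3: {5,9,10}:1  {8,9,10}:3
  |U|=4: {4,5,9,10}:1  {5,8,9,10}:4  {7,8,9,10}:3
  |U|=5: {4,5,8,9,10}:5  {5,7,8,9,10}:7  {6,7,8,9,10}:3
  |U|=6: {3,6,7,8,9,10}:3  {4,5,7,8,9,10}:12  {5,6,7,8,9,10}:10
  |U|=7: {3,5,6,7,8,9,10}:13  {4,5,6,7,8,9,10}:22
  |U|=8: {2,4,5,6,7,8,9,10}:22  {3,4,5,6,7,8,9,10}:35
  |U|=9: {1,2,4,5,6,7,8,9,10}:22  {2,3,4,5,6,7,8,9,10}:57
  start at 0(j): 79
  start at 3(m): 22
sum over floor = 101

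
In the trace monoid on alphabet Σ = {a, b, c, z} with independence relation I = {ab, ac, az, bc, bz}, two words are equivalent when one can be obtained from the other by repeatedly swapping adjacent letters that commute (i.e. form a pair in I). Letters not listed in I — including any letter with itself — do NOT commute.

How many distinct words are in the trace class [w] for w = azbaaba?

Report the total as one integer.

105

piece 0:a — minimal
piece 1:z — minimal
piece 2:b — minimal
piece 3:a rests on {0:a}
piece 4:a rests on {3:a}
piece 5:b rests on {2:b}
piece 6:a rests on {4:a}
minimal pieces: {0:a, 1:z, 2:b}
ways to finish when only these pieces remain (= sum over removing one remaining piece with nothing left below it):
  1 left: {1}→1  {5}→1  {6}→1
  2 left: {1,5}→2  {1,6}→2  {2,5}→1  {4,6}→1  {5,6}→2
  3 left: {1,2,5}→3  {1,4,6}→3  {1,5,6}→6  {2,5,6}→3  {3,4,6}→1  {4,5,6}→3
  4 left: {0,3,4,6}→1  {1,2,5,6}→12  {1,3,4,6}→4  {1,4,5,6}→12  {2,4,5,6}→6  {3,4,5,6}→4
  5 left: {0,1,3,4,6}→5  {0,3,4,5,6}→5  {1,2,4,5,6}→30  {1,3,4,5,6}→20  {2,3,4,5,6}→10
  placing 0:a first → 60 extensions
  placing 1:z first → 15 extensions
  placing 2:b first → 30 extensions
total linear extensions = 105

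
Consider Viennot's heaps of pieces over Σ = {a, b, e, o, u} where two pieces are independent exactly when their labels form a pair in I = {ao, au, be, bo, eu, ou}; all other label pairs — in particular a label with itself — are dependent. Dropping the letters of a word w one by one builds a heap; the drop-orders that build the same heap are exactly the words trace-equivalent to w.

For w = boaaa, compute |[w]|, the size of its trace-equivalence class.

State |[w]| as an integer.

5

drop 0:b onto floor
drop 1:o onto floor
drop 2:a onto {0:b}
drop 3:a onto {2:a}
drop 4:a onto {3:a}
ground layer = {0:b, 1:o}
drop-orders for the pieces not yet dropped (sum over which currently-grounded one goes next):
  1 to go: {1} 1  {4} 1
  2 to go: {1,4} 2  {3,4} 1
  3 to go: {1,3,4} 3  {2,3,4} 1
  if 0:b drops first: 4 orders
  if 1:o drops first: 1 orders
heap linearizations: 5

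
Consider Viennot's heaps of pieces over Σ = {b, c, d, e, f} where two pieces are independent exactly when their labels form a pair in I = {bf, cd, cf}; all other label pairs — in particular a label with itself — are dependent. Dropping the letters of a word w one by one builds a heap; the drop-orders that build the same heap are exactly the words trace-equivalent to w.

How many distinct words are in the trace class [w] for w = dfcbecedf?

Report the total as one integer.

0(d) covers ∅
1(f) covers 0:d
2(c) covers ∅
3(b) covers 0:d, 2:c
4(e) covers 1:f, 3:b
5(c) covers 4:e
6(e) covers 5:c
7(d) covers 6:e
8(f) covers 7:d
floor of heap: 0:d, 2:c
completions by unplaced set U, small U first (add the entries for U minus each lowest piece of U):
  |U|=1: {8}:1
  |U|=2: {7,8}:1
  |U|=3: {6,7,8}:1
  |U|=4: {5,6,7,8}:1
  |U|=5: {4,5,6,7,8}:1
  |U|=6: {1,4,5,6,7,8}:1  {3,4,5,6,7,8}:1
  |U|=7: {1,3,4,5,6,7,8}:2  {2,3,4,5,6,7,8}:1
  start at 0(d): 3
  start at 2(c): 2
sum over floor = 5

5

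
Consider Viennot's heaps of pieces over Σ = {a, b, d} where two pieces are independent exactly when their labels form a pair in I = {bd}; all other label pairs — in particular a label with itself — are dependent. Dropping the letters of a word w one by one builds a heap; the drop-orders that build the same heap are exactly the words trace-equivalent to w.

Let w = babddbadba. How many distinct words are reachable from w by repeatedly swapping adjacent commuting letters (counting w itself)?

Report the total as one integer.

12

#0=b has no predecessor
#1=a depends on [0:b]
#2=b depends on [1:a]
#3=d depends on [1:a]
#4=d depends on [3:d]
#5=b depends on [2:b]
#6=a depends on [4:d, 5:b]
#7=d depends on [6:a]
#8=b depends on [6:a]
#9=a depends on [7:d, 8:b]
sources: [0:b]
N(rest) = Σ N(rest − s) over sources s of rest; N(one piece) = 1:
  size 1 → [9]=1
  size 2 → [7,9]=1  [8,9]=1
  size 3 → [7,8,9]=2
  size 4 → [6,7,8,9]=2
  size 5 → [4,6,7,8,9]=2  [5,6,7,8,9]=2
  size 6 → [2,5,6,7,8,9]=2  [3,4,6,7,8,9]=2  [4,5,6,7,8,9]=4
  size 7 → [2,4,5,6,7,8,9]=6  [3,4,5,6,7,8,9]=6
  size 8 → [2,3,4,5,6,7,8,9]=12
  first=0(b) contributes 12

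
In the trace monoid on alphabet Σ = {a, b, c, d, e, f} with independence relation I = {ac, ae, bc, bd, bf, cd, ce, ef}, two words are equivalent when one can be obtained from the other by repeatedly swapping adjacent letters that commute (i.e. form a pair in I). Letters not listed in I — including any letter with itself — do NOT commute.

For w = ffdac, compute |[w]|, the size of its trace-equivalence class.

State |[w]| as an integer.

#0=f has no predecessor
#1=f depends on [0:f]
#2=d depends on [1:f]
#3=a depends on [2:d]
#4=c depends on [1:f]
sources: [0:f]
N(rest) = Σ N(rest − s) over sources s of rest; N(one piece) = 1:
  size 1 → [3]=1  [4]=1
  size 2 → [2,3]=1  [3,4]=2
  size 3 → [2,3,4]=3
  first=0(f) contributes 3

3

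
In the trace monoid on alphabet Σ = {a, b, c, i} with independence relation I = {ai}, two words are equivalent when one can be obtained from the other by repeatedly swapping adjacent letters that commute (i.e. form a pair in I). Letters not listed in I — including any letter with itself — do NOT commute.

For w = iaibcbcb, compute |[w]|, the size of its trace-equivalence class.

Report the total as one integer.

3

piece 0:i — minimal
piece 1:a — minimal
piece 2:i rests on {0:i}
piece 3:b rests on {1:a, 2:i}
piece 4:c rests on {3:b}
piece 5:b rests on {4:c}
piece 6:c rests on {5:b}
piece 7:b rests on {6:c}
minimal pieces: {0:i, 1:a}
ways to finish when only these pieces remain (= sum over removing one remaining piece with nothing left below it):
  1 left: {7}→1
  2 left: {6,7}→1
  3 left: {5,6,7}→1
  4 left: {4,5,6,7}→1
  5 left: {3,4,5,6,7}→1
  6 left: {1,3,4,5,6,7}→1  {2,3,4,5,6,7}→1
  placing 0:i first → 2 extensions
  placing 1:a first → 1 extensions
total linear extensions = 3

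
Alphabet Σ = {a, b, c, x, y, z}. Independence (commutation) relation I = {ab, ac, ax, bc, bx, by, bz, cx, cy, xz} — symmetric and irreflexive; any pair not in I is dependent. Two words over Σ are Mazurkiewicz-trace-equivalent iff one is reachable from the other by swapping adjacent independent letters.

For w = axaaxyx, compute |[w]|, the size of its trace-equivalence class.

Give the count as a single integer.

10

#0=a has no predecessor
#1=x has no predecessor
#2=a depends on [0:a]
#3=a depends on [2:a]
#4=x depends on [1:x]
#5=y depends on [3:a, 4:x]
#6=x depends on [5:y]
sources: [0:a, 1:x]
N(rest) = Σ N(rest − s) over sources s of rest; N(one piece) = 1:
  size 1 → [6]=1
  size 2 → [5,6]=1
  size 3 → [3,5,6]=1  [4,5,6]=1
  size 4 → [1,4,5,6]=1  [2,3,5,6]=1  [3,4,5,6]=2
  size 5 → [0,2,3,5,6]=1  [1,3,4,5,6]=3  [2,3,4,5,6]=3
  first=0(a) contributes 6
  first=1(x) contributes 4
|[w]| = 10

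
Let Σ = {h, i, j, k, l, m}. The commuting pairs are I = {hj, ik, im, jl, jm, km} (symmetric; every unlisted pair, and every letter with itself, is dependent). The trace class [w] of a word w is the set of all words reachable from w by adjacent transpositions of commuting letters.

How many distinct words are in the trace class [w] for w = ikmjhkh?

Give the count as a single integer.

0(i) covers ∅
1(k) covers ∅
2(m) covers ∅
3(j) covers 0:i, 1:k
4(h) covers 0:i, 1:k, 2:m
5(k) covers 3:j, 4:h
6(h) covers 5:k
floor of heap: 0:i, 1:k, 2:m
completions by unplaced set U, small U first (add the entries for U minus each lowest piece of U):
  |U|=1: {6}:1
  |U|=2: {5,6}:1
  |U|=3: {3,5,6}:1  {4,5,6}:1
  |U|=4: {2,4,5,6}:1  {3,4,5,6}:2
  |U|=5: {0,3,4,5,6}:2  {1,3,4,5,6}:2  {2,3,4,5,6}:3
  start at 0(i): 5
  start at 1(k): 5
  start at 2(m): 4
sum over floor = 14

14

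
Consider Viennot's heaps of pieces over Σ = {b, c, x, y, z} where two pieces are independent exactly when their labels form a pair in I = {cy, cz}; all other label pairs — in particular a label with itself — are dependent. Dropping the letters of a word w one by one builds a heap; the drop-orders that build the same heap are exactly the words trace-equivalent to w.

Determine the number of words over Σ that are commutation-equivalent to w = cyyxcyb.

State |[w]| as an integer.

#0=c has no predecessor
#1=y has no predecessor
#2=y depends on [1:y]
#3=x depends on [0:c, 2:y]
#4=c depends on [3:x]
#5=y depends on [3:x]
#6=b depends on [4:c, 5:y]
sources: [0:c, 1:y]
N(rest) = Σ N(rest − s) over sources s of rest; N(one piece) = 1:
  size 1 → [6]=1
  size 2 → [4,6]=1  [5,6]=1
  size 3 → [4,5,6]=2
  size 4 → [3,4,5,6]=2
  size 5 → [0,3,4,5,6]=2  [2,3,4,5,6]=2
  first=0(c) contributes 2
  first=1(y) contributes 4
|[w]| = 6

6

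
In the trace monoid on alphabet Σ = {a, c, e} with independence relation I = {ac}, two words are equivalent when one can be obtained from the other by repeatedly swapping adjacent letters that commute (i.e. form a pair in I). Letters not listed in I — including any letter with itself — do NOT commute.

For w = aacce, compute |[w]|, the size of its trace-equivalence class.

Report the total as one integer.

drop 0:a onto floor
drop 1:a onto {0:a}
drop 2:c onto floor
drop 3:c onto {2:c}
drop 4:e onto {1:a, 3:c}
ground layer = {0:a, 2:c}
drop-orders for the pieces not yet dropped (sum over which currently-grounded one goes next):
  1 to go: {4} 1
  2 to go: {1,4} 1  {3,4} 1
  3 to go: {0,1,4} 1  {1,3,4} 2  {2,3,4} 1
  if 0:a drops first: 3 orders
  if 2:c drops first: 3 orders
heap linearizations: 6

6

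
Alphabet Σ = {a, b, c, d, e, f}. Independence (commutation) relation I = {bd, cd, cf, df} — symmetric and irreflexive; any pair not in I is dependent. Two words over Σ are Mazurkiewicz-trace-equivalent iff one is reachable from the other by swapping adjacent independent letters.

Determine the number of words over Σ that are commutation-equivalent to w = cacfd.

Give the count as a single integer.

6

0(c) covers ∅
1(a) covers 0:c
2(c) covers 1:a
3(f) covers 1:a
4(d) covers 1:a
floor of heap: 0:c
completions by unplaced set U, small U first (add the entries for U minus each lowest piece of U):
  |U|=1: {2}:1  {3}:1  {4}:1
  |U|=2: {2,3}:2  {2,4}:2  {3,4}:2
  |U|=3: {2,3,4}:6
  start at 0(c): 6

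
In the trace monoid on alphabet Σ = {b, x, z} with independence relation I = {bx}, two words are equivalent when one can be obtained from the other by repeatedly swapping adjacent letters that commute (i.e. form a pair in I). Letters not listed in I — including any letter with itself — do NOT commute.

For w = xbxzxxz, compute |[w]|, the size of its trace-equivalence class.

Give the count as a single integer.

drop 0:x onto floor
drop 1:b onto floor
drop 2:x onto {0:x}
drop 3:z onto {1:b, 2:x}
drop 4:x onto {3:z}
drop 5:x onto {4:x}
drop 6:z onto {5:x}
ground layer = {0:x, 1:b}
drop-orders for the pieces not yet dropped (sum over which currently-grounded one goes next):
  1 to go: {6} 1
  2 to go: {5,6} 1
  3 to go: {4,5,6} 1
  4 to go: {3,4,5,6} 1
  5 to go: {1,3,4,5,6} 1  {2,3,4,5,6} 1
  if 0:x drops first: 2 orders
  if 1:b drops first: 1 orders
heap linearizations: 3

3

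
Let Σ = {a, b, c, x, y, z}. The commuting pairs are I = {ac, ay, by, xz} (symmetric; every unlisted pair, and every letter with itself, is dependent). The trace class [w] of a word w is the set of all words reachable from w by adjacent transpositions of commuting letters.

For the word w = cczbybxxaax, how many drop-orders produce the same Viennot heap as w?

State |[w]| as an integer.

3

piece 0:c — minimal
piece 1:c rests on {0:c}
piece 2:z rests on {1:c}
piece 3:b rests on {2:z}
piece 4:y rests on {2:z}
piece 5:b rests on {3:b}
piece 6:x rests on {4:y, 5:b}
piece 7:x rests on {6:x}
piece 8:a rests on {7:x}
piece 9:a rests on {8:a}
piece 10:x rests on {9:a}
minimal pieces: {0:c}
ways to finish when only these pieces remain (= sum over removing one remaining piece with nothing left below it):
  1 left: {10}→1
  2 left: {9,10}→1
  3 left: {8,9,10}→1
  4 left: {7,8,9,10}→1
  5 left: {6,7,8,9,10}→1
  6 left: {4,6,7,8,9,10}→1  {5,6,7,8,9,10}→1
  7 left: {3,5,6,7,8,9,10}→1  {4,5,6,7,8,9,10}→2
  8 left: {3,4,5,6,7,8,9,10}→3
  9 left: {2,3,4,5,6,7,8,9,10}→3
  placing 0:c first → 3 extensions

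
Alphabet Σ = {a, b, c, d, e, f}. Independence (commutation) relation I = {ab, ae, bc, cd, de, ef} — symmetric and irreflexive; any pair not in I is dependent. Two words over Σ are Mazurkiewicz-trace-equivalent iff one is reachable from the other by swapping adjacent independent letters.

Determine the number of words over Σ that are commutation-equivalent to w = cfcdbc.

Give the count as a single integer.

6

#0=c has no predecessor
#1=f depends on [0:c]
#2=c depends on [1:f]
#3=d depends on [1:f]
#4=b depends on [3:d]
#5=c depends on [2:c]
sources: [0:c]
N(rest) = Σ N(rest − s) over sources s of rest; N(one piece) = 1:
  size 1 → [4]=1  [5]=1
  size 2 → [2,5]=1  [3,4]=1  [4,5]=2
  size 3 → [2,4,5]=3  [3,4,5]=3
  size 4 → [2,3,4,5]=6
  first=0(c) contributes 6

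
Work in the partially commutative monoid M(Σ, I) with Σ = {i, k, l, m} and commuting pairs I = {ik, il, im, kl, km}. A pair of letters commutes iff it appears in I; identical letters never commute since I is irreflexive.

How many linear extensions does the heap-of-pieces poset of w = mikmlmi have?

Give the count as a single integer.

105

drop 0:m onto floor
drop 1:i onto floor
drop 2:k onto floor
drop 3:m onto {0:m}
drop 4:l onto {3:m}
drop 5:m onto {4:l}
drop 6:i onto {1:i}
ground layer = {0:m, 1:i, 2:k}
drop-orders for the pieces not yet dropped (sum over which currently-grounded one goes next):
  1 to go: {2} 1  {5} 1  {6} 1
  2 to go: {1,6} 1  {2,5} 2  {2,6} 2  {4,5} 1  {5,6} 2
  3 to go: {1,2,6} 3  {1,5,6} 3  {2,4,5} 3  {2,5,6} 6  {3,4,5} 1  {4,5,6} 3
  4 to go: {0,3,4,5} 1  {1,2,5,6} 12  {1,4,5,6} 6  {2,3,4,5} 4  {2,4,5,6} 12  {3,4,5,6} 4
  5 to go: {0,2,3,4,5} 5  {0,3,4,5,6} 5  {1,2,4,5,6} 30  {1,3,4,5,6} 10  {2,3,4,5,6} 20
  if 0:m drops first: 60 orders
  if 1:i drops first: 30 orders
  if 2:k drops first: 15 orders
heap linearizations: 105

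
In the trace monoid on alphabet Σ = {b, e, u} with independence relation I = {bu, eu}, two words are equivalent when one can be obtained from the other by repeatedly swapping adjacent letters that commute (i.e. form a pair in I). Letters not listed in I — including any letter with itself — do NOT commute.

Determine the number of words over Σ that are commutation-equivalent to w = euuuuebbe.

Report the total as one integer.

#0=e has no predecessor
#1=u has no predecessor
#2=u depends on [1:u]
#3=u depends on [2:u]
#4=u depends on [3:u]
#5=e depends on [0:e]
#6=b depends on [5:e]
#7=b depends on [6:b]
#8=e depends on [7:b]
sources: [0:e, 1:u]
N(rest) = Σ N(rest − s) over sources s of rest; N(one piece) = 1:
  size 1 → [4]=1  [8]=1
  size 2 → [3,4]=1  [4,8]=2  [7,8]=1
  size 3 → [2,3,4]=1  [3,4,8]=3  [4,7,8]=3  [6,7,8]=1
  size 4 → [1,2,3,4]=1  [2,3,4,8]=4  [3,4,7,8]=6  [4,6,7,8]=4  [5,6,7,8]=1
  size 5 → [0,5,6,7,8]=1  [1,2,3,4,8]=5  [2,3,4,7,8]=10  [3,4,6,7,8]=10  [4,5,6,7,8]=5
  size 6 → [0,4,5,6,7,8]=6  [1,2,3,4,7,8]=15  [2,3,4,6,7,8]=20  [3,4,5,6,7,8]=15
  size 7 → [0,3,4,5,6,7,8]=21  [1,2,3,4,6,7,8]=35  [2,3,4,5,6,7,8]=35
  first=0(e) contributes 70
  first=1(u) contributes 56
|[w]| = 126

126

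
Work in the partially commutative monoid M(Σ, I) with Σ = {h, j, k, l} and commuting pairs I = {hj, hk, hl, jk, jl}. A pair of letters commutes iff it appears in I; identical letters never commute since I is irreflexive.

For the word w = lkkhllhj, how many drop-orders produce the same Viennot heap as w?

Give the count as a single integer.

168

0(l) covers ∅
1(k) covers 0:l
2(k) covers 1:k
3(h) covers ∅
4(l) covers 2:k
5(l) covers 4:l
6(h) covers 3:h
7(j) covers ∅
floor of heap: 0:l, 3:h, 7:j
completions by unplaced set U, small U first (add the entries for U minus each lowest piece of U):
  |U|=1: {5}:1  {6}:1  {7}:1
  |U|=2: {3,6}:1  {4,5}:1  {5,6}:2  {5,7}:2  {6,7}:2
  |U|=3: {2,4,5}:1  {3,5,6}:3  {3,6,7}:3  {4,5,6}:3  {4,5,7}:3  {5,6,7}:6
  |U|=4: {1,2,4,5}:1  {2,4,5,6}:4  {2,4,5,7}:4  {3,4,5,6}:6  {3,5,6,7}:12  {4,5,6,7}:12
  |U|=5: {0,1,2,4,5}:1  {1,2,4,5,6}:5  {1,2,4,5,7}:5  {2,3,4,5,6}:10  {2,4,5,6,7}:20  {3,4,5,6,7}:30
  |U|=6: {0,1,2,4,5,6}:6  {0,1,2,4,5,7}:6  {1,2,3,4,5,6}:15  {1,2,4,5,6,7}:30  {2,3,4,5,6,7}:60
  start at 0(l): 105
  start at 3(h): 42
  start at 7(j): 21
sum over floor = 168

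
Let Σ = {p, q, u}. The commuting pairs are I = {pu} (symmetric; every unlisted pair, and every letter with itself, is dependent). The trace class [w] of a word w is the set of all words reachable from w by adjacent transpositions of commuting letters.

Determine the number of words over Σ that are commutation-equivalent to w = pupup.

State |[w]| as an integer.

10

#0=p has no predecessor
#1=u has no predecessor
#2=p depends on [0:p]
#3=u depends on [1:u]
#4=p depends on [2:p]
sources: [0:p, 1:u]
N(rest) = Σ N(rest − s) over sources s of rest; N(one piece) = 1:
  size 1 → [3]=1  [4]=1
  size 2 → [1,3]=1  [2,4]=1  [3,4]=2
  size 3 → [0,2,4]=1  [1,3,4]=3  [2,3,4]=3
  first=0(p) contributes 6
  first=1(u) contributes 4
|[w]| = 10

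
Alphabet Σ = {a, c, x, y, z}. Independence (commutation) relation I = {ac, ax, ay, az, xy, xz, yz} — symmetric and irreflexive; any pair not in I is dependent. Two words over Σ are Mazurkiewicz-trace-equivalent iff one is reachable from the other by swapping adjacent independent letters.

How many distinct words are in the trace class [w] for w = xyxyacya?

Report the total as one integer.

drop 0:x onto floor
drop 1:y onto floor
drop 2:x onto {0:x}
drop 3:y onto {1:y}
drop 4:a onto floor
drop 5:c onto {2:x, 3:y}
drop 6:y onto {5:c}
drop 7:a onto {4:a}
ground layer = {0:x, 1:y, 4:a}
drop-orders for the pieces not yet dropped (sum over which currently-grounded one goes next):
  1 to go: {6} 1  {7} 1
  2 to go: {4,7} 1  {5,6} 1  {6,7} 2
  3 to go: {2,5,6} 1  {3,5,6} 1  {4,6,7} 3  {5,6,7} 3
  4 to go: {0,2,5,6} 1  {1,3,5,6} 1  {2,3,5,6} 2  {2,5,6,7} 4  {3,5,6,7} 4  {4,5,6,7} 6
  5 to go: {0,2,3,5,6} 3  {0,2,5,6,7} 5  {1,2,3,5,6} 3  {1,3,5,6,7} 5  {2,3,5,6,7} 10  {2,4,5,6,7} 10  {3,4,5,6,7} 10
  6 to go: {0,1,2,3,5,6} 6  {0,2,3,5,6,7} 18  {0,2,4,5,6,7} 15  {1,2,3,5,6,7} 18  {1,3,4,5,6,7} 15  {2,3,4,5,6,7} 30
  if 0:x drops first: 63 orders
  if 1:y drops first: 63 orders
  if 4:a drops first: 42 orders
heap linearizations: 168

168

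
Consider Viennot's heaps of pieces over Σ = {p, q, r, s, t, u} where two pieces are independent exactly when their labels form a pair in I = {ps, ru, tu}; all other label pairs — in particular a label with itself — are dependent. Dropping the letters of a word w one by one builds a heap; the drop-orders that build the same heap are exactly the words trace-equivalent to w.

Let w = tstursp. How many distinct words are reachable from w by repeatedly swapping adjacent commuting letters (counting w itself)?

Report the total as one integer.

6

#0=t has no predecessor
#1=s depends on [0:t]
#2=t depends on [1:s]
#3=u depends on [1:s]
#4=r depends on [2:t]
#5=s depends on [3:u, 4:r]
#6=p depends on [3:u, 4:r]
sources: [0:t]
N(rest) = Σ N(rest − s) over sources s of rest; N(one piece) = 1:
  size 1 → [5]=1  [6]=1
  size 2 → [5,6]=2
  size 3 → [3,5,6]=2  [4,5,6]=2
  size 4 → [2,4,5,6]=2  [3,4,5,6]=4
  size 5 → [2,3,4,5,6]=6
  first=0(t) contributes 6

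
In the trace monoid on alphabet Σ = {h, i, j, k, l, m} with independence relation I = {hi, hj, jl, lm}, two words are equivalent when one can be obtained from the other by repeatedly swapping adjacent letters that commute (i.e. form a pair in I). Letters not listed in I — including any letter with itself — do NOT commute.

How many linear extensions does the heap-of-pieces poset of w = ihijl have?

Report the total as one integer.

drop 0:i onto floor
drop 1:h onto floor
drop 2:i onto {0:i}
drop 3:j onto {2:i}
drop 4:l onto {1:h, 2:i}
ground layer = {0:i, 1:h}
drop-orders for the pieces not yet dropped (sum over which currently-grounded one goes next):
  1 to go: {3} 1  {4} 1
  2 to go: {1,4} 1  {3,4} 2
  3 to go: {1,3,4} 3  {2,3,4} 2
  if 0:i drops first: 5 orders
  if 1:h drops first: 2 orders
heap linearizations: 7

7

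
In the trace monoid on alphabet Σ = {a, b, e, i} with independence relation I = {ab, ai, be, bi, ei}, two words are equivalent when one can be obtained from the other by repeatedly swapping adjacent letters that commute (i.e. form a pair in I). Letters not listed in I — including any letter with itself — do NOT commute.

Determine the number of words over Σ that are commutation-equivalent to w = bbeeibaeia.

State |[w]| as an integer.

0(b) covers ∅
1(b) covers 0:b
2(e) covers ∅
3(e) covers 2:e
4(i) covers ∅
5(b) covers 1:b
6(a) covers 3:e
7(e) covers 6:a
8(i) covers 4:i
9(a) covers 7:e
floor of heap: 0:b, 2:e, 4:i
completions by unplaced set U, small U first (add the entries for U minus each lowest piece of U):
  |U|=1: {5}:1  {8}:1  {9}:1
  |U|=2: {1,5}:1  {4,8}:1  {5,8}:2  {5,9}:2  {7,9}:1  {8,9}:2
  |U|=3: {0,1,5}:1  {1,5,8}:3  {1,5,9}:3  {4,5,8}:3  {4,8,9}:3  {5,7,9}:3  {5,8,9}:6  {6,7,9}:1  {7,8,9}:3
  |U|=4: {0,1,5,8}:4  {0,1,5,9}:4  {1,4,5,8}:6  {1,5,7,9}:6  {1,5,8,9}:12  {3,6,7,9}:1  {4,5,8,9}:12  {4,7,8,9}:6  {5,6,7,9}:4  {5,7,8,9}:12  {6,7,8,9}:4
  |U|=5: {0,1,4,5,8}:10  {0,1,5,7,9}:10  {0,1,5,8,9}:20  {1,4,5,8,9}:30  {1,5,6,7,9}:10  {1,5,7,8,9}:30  {2,3,6,7,9}:1  {3,5,6,7,9}:5  {3,6,7,8,9}:5  {4,5,7,8,9}:30  {4,6,7,8,9}:10  {5,6,7,8,9}:20
  |U|=6: {0,1,4,5,8,9}:60  {0,1,5,6,7,9}:20  {0,1,5,7,8,9}:60  {1,3,5,6,7,9}:15  {1,4,5,7,8,9}:90  {1,5,6,7,8,9}:60  {2,3,5,6,7,9}:6  {2,3,6,7,8,9}:6  {3,4,6,7,8,9}:15  {3,5,6,7,8,9}:30  {4,5,6,7,8,9}:60
  |U|=7: {0,1,3,5,6,7,9}:35  {0,1,4,5,7,8,9}:210  {0,1,5,6,7,8,9}:140  {1,2,3,5,6,7,9}:21  {1,3,5,6,7,8,9}:105  {1,4,5,6,7,8,9}:210  {2,3,4,6,7,8,9}:21  {2,3,5,6,7,8,9}:42  {3,4,5,6,7,8,9}:105
  |U|=8: {0,1,2,3,5,6,7,9}:56  {0,1,3,5,6,7,8,9}:280  {0,1,4,5,6,7,8,9}:560  {1,2,3,5,6,7,8,9}:168  {1,3,4,5,6,7,8,9}:420  {2,3,4,5,6,7,8,9}:168
  start at 0(b): 756
  start at 2(e): 1260
  start at 4(i): 504
sum over floor = 2520

2520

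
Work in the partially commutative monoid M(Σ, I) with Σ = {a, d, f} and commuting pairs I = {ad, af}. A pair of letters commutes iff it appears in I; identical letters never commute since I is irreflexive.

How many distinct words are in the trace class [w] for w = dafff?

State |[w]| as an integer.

#0=d has no predecessor
#1=a has no predecessor
#2=f depends on [0:d]
#3=f depends on [2:f]
#4=f depends on [3:f]
sources: [0:d, 1:a]
N(rest) = Σ N(rest − s) over sources s of rest; N(one piece) = 1:
  size 1 → [1]=1  [4]=1
  size 2 → [1,4]=2  [3,4]=1
  size 3 → [1,3,4]=3  [2,3,4]=1
  first=0(d) contributes 4
  first=1(a) contributes 1
|[w]| = 5

5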